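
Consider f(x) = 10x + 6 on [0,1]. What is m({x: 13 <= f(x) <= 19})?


f^(-1)([13, 19]) = {x : 13 <= 10x + 6 <= 19}
Solving: (13 - 6)/10 <= x <= (19 - 6)/10
= [0.7, 1.3]
Intersecting with [0,1]: [0.7, 1]
Measure = 1 - 0.7 = 0.3


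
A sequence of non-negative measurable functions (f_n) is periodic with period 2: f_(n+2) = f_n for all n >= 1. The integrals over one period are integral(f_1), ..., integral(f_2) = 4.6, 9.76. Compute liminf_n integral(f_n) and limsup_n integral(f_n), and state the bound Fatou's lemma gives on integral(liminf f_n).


The sequence (integral(f_n)) is periodic with period 2, repeating the values 4.6, 9.76 indefinitely.
Step 1: For a periodic sequence, every tail (a_m, a_(m+1), ...) contains all 2 period values infinitely often.
Step 2: Hence inf of every tail = min of the period values = min(4.6, 9.76) = 4.6.
        liminf_n integral(f_n) = sup over m of (inf of tail from m) = 4.6.
Step 3: Similarly sup of every tail = max of the period values = 9.76.
        limsup_n integral(f_n) = 9.76.
Step 4: Fatou's lemma: integral(liminf_n f_n) <= liminf_n integral(f_n) = 4.6.
        So the integral of the pointwise liminf is at most 4.6.


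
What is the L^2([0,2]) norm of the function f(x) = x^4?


Step 1: ||f||_2 = (integral_0^2 |x^4|^2 dx)^(1/2)
     = (integral_0^2 x^8 dx)^(1/2)
Step 2: integral_0^2 x^8 dx = [x^9/(9)] from 0 to 2 = 2^9/9
     = 512/9 = 56.888889
Step 3: ||f||_2 = (56.888889)^(1/2) = 7.542472


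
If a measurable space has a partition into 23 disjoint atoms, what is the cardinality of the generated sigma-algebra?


Each element of the sigma-algebra is a union of some subset of the 23 atoms.
The number of such subsets is 2^23 = 8388608.


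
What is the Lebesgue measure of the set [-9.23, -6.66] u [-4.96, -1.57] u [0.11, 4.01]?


For pairwise disjoint intervals, m(union) = sum of lengths.
= (-6.66 - -9.23) + (-1.57 - -4.96) + (4.01 - 0.11)
= 2.57 + 3.39 + 3.9
= 9.86


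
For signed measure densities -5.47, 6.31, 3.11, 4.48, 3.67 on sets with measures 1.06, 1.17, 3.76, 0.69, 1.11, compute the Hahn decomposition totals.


Step 1: Compute signed measure on each set:
  Set 1: -5.47 * 1.06 = -5.7982
  Set 2: 6.31 * 1.17 = 7.3827
  Set 3: 3.11 * 3.76 = 11.6936
  Set 4: 4.48 * 0.69 = 3.0912
  Set 5: 3.67 * 1.11 = 4.0737
Step 2: Total signed measure = (-5.7982) + (7.3827) + (11.6936) + (3.0912) + (4.0737)
     = 20.443
Step 3: Positive part mu+(X) = sum of positive contributions = 26.2412
Step 4: Negative part mu-(X) = |sum of negative contributions| = 5.7982


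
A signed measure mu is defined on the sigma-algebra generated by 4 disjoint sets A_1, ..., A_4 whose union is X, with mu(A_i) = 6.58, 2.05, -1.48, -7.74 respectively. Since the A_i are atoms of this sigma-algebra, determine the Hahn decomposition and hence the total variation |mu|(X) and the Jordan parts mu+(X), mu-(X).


Step 1: Every measurable set is a union of atoms (the cells / points), so a Hahn decomposition is
  obtained by grouping atoms by sign: P = union of atoms with mu > 0, N = union of the remaining atoms.
  Atoms in P (indices): 1, 2;  atoms in N (indices): 3, 4
  Positive values: 6.58, 2.05
  Negative values: -1.48, -7.74
Step 2: mu+(X) = mu(P) = sum of positive atom values = 8.63
Step 3: mu-(X) = -mu(N) = sum of |negative atom values| = 9.22
Step 4: |mu|(X) = mu+(X) + mu-(X) = 8.63 + 9.22 = 17.85


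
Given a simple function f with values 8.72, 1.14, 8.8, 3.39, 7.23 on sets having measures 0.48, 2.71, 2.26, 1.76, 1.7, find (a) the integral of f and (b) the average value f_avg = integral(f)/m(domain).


Step 1: Integral = sum(value_i * measure_i)
= 8.72*0.48 + 1.14*2.71 + 8.8*2.26 + 3.39*1.76 + 7.23*1.7
= 4.1856 + 3.0894 + 19.888 + 5.9664 + 12.291
= 45.4204
Step 2: Total measure of domain = 0.48 + 2.71 + 2.26 + 1.76 + 1.7 = 8.91
Step 3: Average value = 45.4204 / 8.91 = 5.097688


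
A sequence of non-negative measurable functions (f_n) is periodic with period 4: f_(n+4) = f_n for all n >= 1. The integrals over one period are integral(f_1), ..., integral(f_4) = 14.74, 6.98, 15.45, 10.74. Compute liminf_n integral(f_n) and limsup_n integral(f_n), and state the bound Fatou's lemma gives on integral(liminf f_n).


The sequence (integral(f_n)) is periodic with period 4, repeating the values 14.74, 6.98, 15.45, 10.74 indefinitely.
Step 1: For a periodic sequence, every tail (a_m, a_(m+1), ...) contains all 4 period values infinitely often.
Step 2: Hence inf of every tail = min of the period values = min(14.74, 6.98, 15.45, 10.74) = 6.98.
        liminf_n integral(f_n) = sup over m of (inf of tail from m) = 6.98.
Step 3: Similarly sup of every tail = max of the period values = 15.45.
        limsup_n integral(f_n) = 15.45.
Step 4: Fatou's lemma: integral(liminf_n f_n) <= liminf_n integral(f_n) = 6.98.
        So the integral of the pointwise liminf is at most 6.98.


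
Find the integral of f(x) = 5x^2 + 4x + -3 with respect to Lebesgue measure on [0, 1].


The Lebesgue integral of a Riemann-integrable function agrees with the Riemann integral.
Antiderivative F(x) = (5/3)x^3 + (4/2)x^2 + -3x
F(1) = (5/3)*1^3 + (4/2)*1^2 + -3*1
     = (5/3)*1 + (4/2)*1 + -3*1
     = 1.666667 + 2 + -3
     = 0.666667
F(0) = 0.0
Integral = F(1) - F(0) = 0.666667 - 0.0 = 0.666667


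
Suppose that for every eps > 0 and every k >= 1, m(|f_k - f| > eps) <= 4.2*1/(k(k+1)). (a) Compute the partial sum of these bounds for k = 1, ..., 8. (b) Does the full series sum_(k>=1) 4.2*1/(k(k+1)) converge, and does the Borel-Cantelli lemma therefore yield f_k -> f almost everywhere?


Step 1: List the terms 4.2*1/(k(k+1)) for k = 1 to 8:
  k=1: 2.1
  k=2: 0.7
  k=3: 0.35
  k=4: 0.21
  k=5: 0.14
  k=6: 0.1
  k=7: 0.075
  k=8: 0.058333
Step 2: Partial sum = 2.1 + 0.7 + 0.35 + 0.21 + 0.14 + 0.1 + 0.075 + 0.058333
     = 3.733333
Step 3: The full series sum_(k>=1) 4.2*1/(k(k+1)) converges (telescoping series sum 1/(k(k+1)) = 1; a constant multiple of a convergent series converges).
Step 4: Fix eps > 0. Since sum_k m(|f_k - f| > eps) < infinity, the Borel-Cantelli lemma gives
        m(limsup_k {|f_k - f| > eps}) = 0, i.e. for a.e. x, |f_k(x) - f(x)| <= eps for all large k.
        Applying this with eps = 1/j for j = 1, 2, ... and intersecting the countably many full-measure sets,
        for a.e. x we get limsup_k |f_k(x) - f(x)| <= 1/j for every j, hence f_k -> f almost everywhere.
Conclusion: series converges; Borel-Cantelli yields f_k -> f a.e.


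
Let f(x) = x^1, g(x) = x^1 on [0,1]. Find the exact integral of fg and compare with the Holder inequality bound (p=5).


Step 1: Exact integral of f*g = integral(x^2, 0, 1) = 1/3
     = 0.333333
Step 2: Holder bound with p=5, q=1.25:
  ||f||_p = (integral x^5 dx)^(1/5) = (1/6)^(1/5) = 0.698827
  ||g||_q = (integral x^1.25 dx)^(1/1.25) = (1/2.25)^(1/1.25) = 0.522702
Step 3: Holder bound = ||f||_p * ||g||_q = 0.698827 * 0.522702 = 0.365278
Verification: 0.333333 <= 0.365278 (Holder holds)


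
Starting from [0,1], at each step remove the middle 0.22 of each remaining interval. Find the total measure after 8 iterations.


Step 1: At each step, fraction remaining = 1 - 0.22 = 0.78
Step 2: After 8 steps, measure = (0.78)^8
Result = 0.137011


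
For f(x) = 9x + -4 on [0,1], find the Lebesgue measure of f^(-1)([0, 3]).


f^(-1)([0, 3]) = {x : 0 <= 9x + -4 <= 3}
Solving: (0 - -4)/9 <= x <= (3 - -4)/9
= [0.444444, 0.777778]
Intersecting with [0,1]: [0.444444, 0.777778]
Measure = 0.777778 - 0.444444 = 0.333333


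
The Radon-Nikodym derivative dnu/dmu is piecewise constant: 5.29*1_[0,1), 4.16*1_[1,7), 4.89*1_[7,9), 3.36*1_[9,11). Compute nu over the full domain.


Integrate each piece of the Radon-Nikodym derivative:
Step 1: integral_0^1 5.29 dx = 5.29*(1-0) = 5.29*1 = 5.29
Step 2: integral_1^7 4.16 dx = 4.16*(7-1) = 4.16*6 = 24.96
Step 3: integral_7^9 4.89 dx = 4.89*(9-7) = 4.89*2 = 9.78
Step 4: integral_9^11 3.36 dx = 3.36*(11-9) = 3.36*2 = 6.72
Total: 5.29 + 24.96 + 9.78 + 6.72 = 46.75


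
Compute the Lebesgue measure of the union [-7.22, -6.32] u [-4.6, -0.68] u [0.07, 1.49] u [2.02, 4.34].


For pairwise disjoint intervals, m(union) = sum of lengths.
= (-6.32 - -7.22) + (-0.68 - -4.6) + (1.49 - 0.07) + (4.34 - 2.02)
= 0.9 + 3.92 + 1.42 + 2.32
= 8.56


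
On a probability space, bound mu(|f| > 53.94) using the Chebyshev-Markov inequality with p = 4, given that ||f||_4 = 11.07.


Chebyshev/Markov inequality: mu(|f| > eps) <= (||f||_p / eps)^p
Step 1: ||f||_4 / eps = 11.07 / 53.94 = 0.205228
Step 2: Raise to power p = 4:
  (0.205228)^4 = 0.001774
Step 3: Therefore mu(|f| > 53.94) <= 0.001774


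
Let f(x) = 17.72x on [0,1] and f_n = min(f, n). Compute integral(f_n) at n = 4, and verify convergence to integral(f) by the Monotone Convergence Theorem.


f(x) = 17.72x on [0,1]; f_n(x) = min(17.72x, n). At n = 4:
Step 1: f(x) reaches 4 at x = 4/17.72 = 0.225734
Step 2: integral(f_4) = integral(17.72x, 0, 0.225734) + integral(4, 0.225734, 1)
       = 17.72*0.225734^2/2 + 4*(1 - 0.225734)
       = 0.451467 + 3.097065
       = 3.548533
Step 3: As n -> infinity, f_n increases to f, so by MCT integral(f_n) -> integral(f) = 17.72/2 = 8.86.
Convergence: integral(f_4) = 3.548533 -> 8.86 as n -> infinity


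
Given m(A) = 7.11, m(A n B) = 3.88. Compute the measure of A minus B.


m(A \ B) = m(A) - m(A n B)
= 7.11 - 3.88
= 3.23


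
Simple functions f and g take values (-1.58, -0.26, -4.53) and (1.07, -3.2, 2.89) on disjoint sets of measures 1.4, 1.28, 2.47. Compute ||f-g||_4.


Step 1: Compute differences f_i - g_i:
  -1.58 - 1.07 = -2.65
  -0.26 - -3.2 = 2.94
  -4.53 - 2.89 = -7.42
Step 2: Compute |diff|^4 * measure for each set:
  |-2.65|^4 * 1.4 = 49.315506 * 1.4 = 69.041709
  |2.94|^4 * 1.28 = 74.711821 * 1.28 = 95.631131
  |-7.42|^4 * 2.47 = 3031.207181 * 2.47 = 7487.081737
Step 3: Sum = 7651.754577
Step 4: ||f-g||_4 = (7651.754577)^(1/4) = 9.35277


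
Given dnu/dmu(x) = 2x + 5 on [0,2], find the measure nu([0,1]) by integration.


nu(A) = integral_A (dnu/dmu) dmu = integral_0^1 (2x + 5) dx
Step 1: Antiderivative F(x) = (2/2)x^2 + 5x
Step 2: F(1) = (2/2)*1^2 + 5*1 = 1 + 5 = 6
Step 3: F(0) = (2/2)*0^2 + 5*0 = 0.0 + 0 = 0.0
Step 4: nu([0,1]) = F(1) - F(0) = 6 - 0.0 = 6


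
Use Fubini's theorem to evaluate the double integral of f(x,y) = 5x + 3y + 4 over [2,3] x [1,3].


By Fubini, integrate in x first, then y.
Step 1: Fix y, integrate over x in [2,3]:
  integral(5x + 3y + 4, x=2..3)
  = 5*(3^2 - 2^2)/2 + (3y + 4)*(3 - 2)
  = 12.5 + (3y + 4)*1
  = 12.5 + 3y + 4
  = 16.5 + 3y
Step 2: Integrate over y in [1,3]:
  integral(16.5 + 3y, y=1..3)
  = 16.5*2 + 3*(3^2 - 1^2)/2
  = 33 + 12
  = 45


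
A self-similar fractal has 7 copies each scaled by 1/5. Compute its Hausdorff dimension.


For a self-similar set with N copies scaled by 1/r:
dim_H = log(N)/log(r) = log(7)/log(5)
= 1.94591/1.609438
= 1.209062


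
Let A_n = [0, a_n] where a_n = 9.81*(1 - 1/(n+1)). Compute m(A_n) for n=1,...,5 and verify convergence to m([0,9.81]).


By continuity of measure from below: if A_n increases to A, then m(A_n) -> m(A).
Here A = [0, 9.81], so m(A) = 9.81
Step 1: a_1 = 9.81*(1 - 1/2) = 4.905, m(A_1) = 4.905
Step 2: a_2 = 9.81*(1 - 1/3) = 6.54, m(A_2) = 6.54
Step 3: a_3 = 9.81*(1 - 1/4) = 7.3575, m(A_3) = 7.3575
Step 4: a_4 = 9.81*(1 - 1/5) = 7.848, m(A_4) = 7.848
Step 5: a_5 = 9.81*(1 - 1/6) = 8.175, m(A_5) = 8.175
Limit: m(A_n) -> m([0,9.81]) = 9.81


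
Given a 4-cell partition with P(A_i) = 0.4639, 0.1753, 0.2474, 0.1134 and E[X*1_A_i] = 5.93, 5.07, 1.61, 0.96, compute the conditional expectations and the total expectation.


For each cell A_i: E[X|A_i] = E[X*1_A_i] / P(A_i)
Step 1: E[X|A_1] = 5.93 / 0.4639 = 12.782927
Step 2: E[X|A_2] = 5.07 / 0.1753 = 28.921848
Step 3: E[X|A_3] = 1.61 / 0.2474 = 6.50768
Step 4: E[X|A_4] = 0.96 / 0.1134 = 8.465608
Verification: E[X] = sum E[X*1_A_i] = 5.93 + 5.07 + 1.61 + 0.96 = 13.57


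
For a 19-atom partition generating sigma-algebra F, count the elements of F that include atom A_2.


Each element of F is a union of some subset S of the 19 atoms.
The element contains A_2 iff A_2 is in S.
So we count subsets S of {A_1,...,A_19} with A_2 in S: choose freely among the other 18 atoms.
Count = 2^(19-1) = 2^18 = 262144.


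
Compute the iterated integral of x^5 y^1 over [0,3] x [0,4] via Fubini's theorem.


By Fubini's theorem, the double integral factors as a product of single integrals:
Step 1: integral_0^3 x^5 dx = [x^6/6] from 0 to 3
     = 3^6/6 = 121.5
Step 2: integral_0^4 y^1 dy = [y^2/2] from 0 to 4
     = 4^2/2 = 8
Step 3: Double integral = 121.5 * 8 = 972


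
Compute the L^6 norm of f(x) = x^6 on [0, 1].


Step 1: ||f||_6 = (integral_0^1 |x^6|^6 dx)^(1/6)
     = (integral_0^1 x^36 dx)^(1/6)
Step 2: integral_0^1 x^36 dx = [x^37/(37)] from 0 to 1 = 1^37/37
     = 1/37 = 0.027027
Step 3: ||f||_6 = (0.027027)^(1/6) = 0.547814


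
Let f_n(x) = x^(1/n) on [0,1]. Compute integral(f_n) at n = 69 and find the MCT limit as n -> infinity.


At n = 69: f_69(x) = x^(1/69).
Step 1: integral(x^(1/69), 0, 1) = [x^(1/69+1) / (1/69+1)] from 0 to 1
     = 1 / (1/69 + 1) = 1 / ((69+1)/69) = 69/(69+1)
     = 69/70 = 0.985714
Step 2: As n -> infinity, f_n(x) = x^(1/n) -> 1 for x in (0,1], and f_n is increasing in n.
By MCT, lim_n integral(f_n) = integral(lim_n f_n) = integral(1, 0, 1) = 1.
Step 3: Verify convergence: 69/70 = 0.985714 -> 1


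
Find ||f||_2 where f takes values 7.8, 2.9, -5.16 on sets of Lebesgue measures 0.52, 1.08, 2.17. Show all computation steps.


Step 1: Compute |f_i|^2 for each value:
  |7.8|^2 = 60.84
  |2.9|^2 = 8.41
  |-5.16|^2 = 26.6256
Step 2: Multiply by measures and sum:
  60.84 * 0.52 = 31.6368
  8.41 * 1.08 = 9.0828
  26.6256 * 2.17 = 57.777552
Sum = 31.6368 + 9.0828 + 57.777552 = 98.497152
Step 3: Take the p-th root:
||f||_2 = (98.497152)^(1/2) = 9.924573


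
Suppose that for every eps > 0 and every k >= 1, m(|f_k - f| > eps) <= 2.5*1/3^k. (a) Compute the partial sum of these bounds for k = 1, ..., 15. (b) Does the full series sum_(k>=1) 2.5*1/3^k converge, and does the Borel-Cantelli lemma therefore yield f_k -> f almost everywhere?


Step 1: List the terms 2.5*1/3^k for k = 1 to 15:
  k=1: 0.833333
  k=2: 0.277778
  k=3: 0.092593
  k=4: 0.030864
  k=5: 0.010288
  k=6: 0.003429
  k=7: 0.001143
  k=8: 3.810395e-04
  k=9: 1.270132e-04
  k=10: 4.233772e-05
  k=11: 1.411257e-05
  k=12: 4.704191e-06
  k=13: 1.568064e-06
  k=14: 5.226879e-07
  k=15: 1.742293e-07
Step 2: Partial sum = 0.833333 + 0.277778 + 0.092593 + 0.030864 + 0.010288 + 0.003429 + 0.001143 + 3.810395e-04 + 1.270132e-04 + 4.233772e-05 + 1.411257e-05 + 4.704191e-06 + 1.568064e-06 + 5.226879e-07 + 1.742293e-07
     = 1.25
Step 3: The full series sum_(k>=1) 2.5*1/3^k converges (geometric series with ratio 1/3 < 1; a constant multiple of a convergent series converges).
Step 4: Fix eps > 0. Since sum_k m(|f_k - f| > eps) < infinity, the Borel-Cantelli lemma gives
        m(limsup_k {|f_k - f| > eps}) = 0, i.e. for a.e. x, |f_k(x) - f(x)| <= eps for all large k.
        Applying this with eps = 1/j for j = 1, 2, ... and intersecting the countably many full-measure sets,
        for a.e. x we get limsup_k |f_k(x) - f(x)| <= 1/j for every j, hence f_k -> f almost everywhere.
Conclusion: series converges; Borel-Cantelli yields f_k -> f a.e.


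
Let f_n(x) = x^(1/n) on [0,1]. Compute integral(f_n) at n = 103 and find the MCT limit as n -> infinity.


At n = 103: f_103(x) = x^(1/103).
Step 1: integral(x^(1/103), 0, 1) = [x^(1/103+1) / (1/103+1)] from 0 to 1
     = 1 / (1/103 + 1) = 1 / ((103+1)/103) = 103/(103+1)
     = 103/104 = 0.990385
Step 2: As n -> infinity, f_n(x) = x^(1/n) -> 1 for x in (0,1], and f_n is increasing in n.
By MCT, lim_n integral(f_n) = integral(lim_n f_n) = integral(1, 0, 1) = 1.
Step 3: Verify convergence: 103/104 = 0.990385 -> 1


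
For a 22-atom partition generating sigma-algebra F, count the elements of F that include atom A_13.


Each element of F is a union of some subset S of the 22 atoms.
The element contains A_13 iff A_13 is in S.
So we count subsets S of {A_1,...,A_22} with A_13 in S: choose freely among the other 21 atoms.
Count = 2^(22-1) = 2^21 = 2097152.


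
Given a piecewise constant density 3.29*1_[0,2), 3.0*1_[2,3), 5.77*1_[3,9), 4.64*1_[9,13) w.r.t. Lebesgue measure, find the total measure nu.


Integrate each piece of the Radon-Nikodym derivative:
Step 1: integral_0^2 3.29 dx = 3.29*(2-0) = 3.29*2 = 6.58
Step 2: integral_2^3 3.0 dx = 3.0*(3-2) = 3.0*1 = 3
Step 3: integral_3^9 5.77 dx = 5.77*(9-3) = 5.77*6 = 34.62
Step 4: integral_9^13 4.64 dx = 4.64*(13-9) = 4.64*4 = 18.56
Total: 6.58 + 3 + 34.62 + 18.56 = 62.76


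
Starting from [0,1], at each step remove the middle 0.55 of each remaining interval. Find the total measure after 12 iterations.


Step 1: At each step, fraction remaining = 1 - 0.55 = 0.45
Step 2: After 12 steps, measure = (0.45)^12
Result = 6.895252e-05


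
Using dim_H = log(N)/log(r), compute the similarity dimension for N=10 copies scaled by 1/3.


For a self-similar set with N copies scaled by 1/r:
dim_H = log(N)/log(r) = log(10)/log(3)
= 2.302585/1.098612
= 2.095903


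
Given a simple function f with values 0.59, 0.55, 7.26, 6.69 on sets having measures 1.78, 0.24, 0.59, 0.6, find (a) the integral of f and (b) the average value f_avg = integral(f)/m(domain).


Step 1: Integral = sum(value_i * measure_i)
= 0.59*1.78 + 0.55*0.24 + 7.26*0.59 + 6.69*0.6
= 1.0502 + 0.132 + 4.2834 + 4.014
= 9.4796
Step 2: Total measure of domain = 1.78 + 0.24 + 0.59 + 0.6 = 3.21
Step 3: Average value = 9.4796 / 3.21 = 2.953146


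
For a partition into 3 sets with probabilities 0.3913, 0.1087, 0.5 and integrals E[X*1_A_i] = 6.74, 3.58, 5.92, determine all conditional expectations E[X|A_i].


For each cell A_i: E[X|A_i] = E[X*1_A_i] / P(A_i)
Step 1: E[X|A_1] = 6.74 / 0.3913 = 17.224636
Step 2: E[X|A_2] = 3.58 / 0.1087 = 32.934683
Step 3: E[X|A_3] = 5.92 / 0.5 = 11.84
Verification: E[X] = sum E[X*1_A_i] = 6.74 + 3.58 + 5.92 = 16.24


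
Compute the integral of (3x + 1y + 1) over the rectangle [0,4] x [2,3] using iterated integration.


By Fubini, integrate in x first, then y.
Step 1: Fix y, integrate over x in [0,4]:
  integral(3x + 1y + 1, x=0..4)
  = 3*(4^2 - 0^2)/2 + (1y + 1)*(4 - 0)
  = 24 + (1y + 1)*4
  = 24 + 4y + 4
  = 28 + 4y
Step 2: Integrate over y in [2,3]:
  integral(28 + 4y, y=2..3)
  = 28*1 + 4*(3^2 - 2^2)/2
  = 28 + 10
  = 38


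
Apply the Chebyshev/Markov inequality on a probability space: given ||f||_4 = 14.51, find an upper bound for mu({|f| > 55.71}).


Chebyshev/Markov inequality: mu(|f| > eps) <= (||f||_p / eps)^p
Step 1: ||f||_4 / eps = 14.51 / 55.71 = 0.260456
Step 2: Raise to power p = 4:
  (0.260456)^4 = 0.004602
Step 3: Therefore mu(|f| > 55.71) <= 0.004602


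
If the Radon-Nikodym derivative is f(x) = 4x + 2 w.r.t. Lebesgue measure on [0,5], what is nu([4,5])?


nu(A) = integral_A (dnu/dmu) dmu = integral_4^5 (4x + 2) dx
Step 1: Antiderivative F(x) = (4/2)x^2 + 2x
Step 2: F(5) = (4/2)*5^2 + 2*5 = 50 + 10 = 60
Step 3: F(4) = (4/2)*4^2 + 2*4 = 32 + 8 = 40
Step 4: nu([4,5]) = F(5) - F(4) = 60 - 40 = 20


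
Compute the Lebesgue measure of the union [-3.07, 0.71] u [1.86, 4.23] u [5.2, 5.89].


For pairwise disjoint intervals, m(union) = sum of lengths.
= (0.71 - -3.07) + (4.23 - 1.86) + (5.89 - 5.2)
= 3.78 + 2.37 + 0.69
= 6.84


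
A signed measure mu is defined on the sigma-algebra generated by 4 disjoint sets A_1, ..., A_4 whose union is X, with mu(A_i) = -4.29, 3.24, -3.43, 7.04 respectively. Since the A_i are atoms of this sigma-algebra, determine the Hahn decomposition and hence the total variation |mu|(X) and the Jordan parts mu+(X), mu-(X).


Step 1: Every measurable set is a union of atoms (the cells / points), so a Hahn decomposition is
  obtained by grouping atoms by sign: P = union of atoms with mu > 0, N = union of the remaining atoms.
  Atoms in P (indices): 2, 4;  atoms in N (indices): 1, 3
  Positive values: 3.24, 7.04
  Negative values: -4.29, -3.43
Step 2: mu+(X) = mu(P) = sum of positive atom values = 10.28
Step 3: mu-(X) = -mu(N) = sum of |negative atom values| = 7.72
Step 4: |mu|(X) = mu+(X) + mu-(X) = 10.28 + 7.72 = 18


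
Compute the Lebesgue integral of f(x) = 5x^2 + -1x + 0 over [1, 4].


The Lebesgue integral of a Riemann-integrable function agrees with the Riemann integral.
Antiderivative F(x) = (5/3)x^3 + (-1/2)x^2 + 0x
F(4) = (5/3)*4^3 + (-1/2)*4^2 + 0*4
     = (5/3)*64 + (-1/2)*16 + 0*4
     = 106.666667 + -8 + 0
     = 98.666667
F(1) = 1.166667
Integral = F(4) - F(1) = 98.666667 - 1.166667 = 97.5


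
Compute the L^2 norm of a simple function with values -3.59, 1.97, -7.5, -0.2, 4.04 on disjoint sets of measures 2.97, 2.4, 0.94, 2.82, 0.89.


Step 1: Compute |f_i|^2 for each value:
  |-3.59|^2 = 12.8881
  |1.97|^2 = 3.8809
  |-7.5|^2 = 56.25
  |-0.2|^2 = 0.04
  |4.04|^2 = 16.3216
Step 2: Multiply by measures and sum:
  12.8881 * 2.97 = 38.277657
  3.8809 * 2.4 = 9.31416
  56.25 * 0.94 = 52.875
  0.04 * 2.82 = 0.1128
  16.3216 * 0.89 = 14.526224
Sum = 38.277657 + 9.31416 + 52.875 + 0.1128 + 14.526224 = 115.105841
Step 3: Take the p-th root:
||f||_2 = (115.105841)^(1/2) = 10.728739


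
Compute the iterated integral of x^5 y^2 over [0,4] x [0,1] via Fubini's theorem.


By Fubini's theorem, the double integral factors as a product of single integrals:
Step 1: integral_0^4 x^5 dx = [x^6/6] from 0 to 4
     = 4^6/6 = 682.666667
Step 2: integral_0^1 y^2 dy = [y^3/3] from 0 to 1
     = 1^3/3 = 0.333333
Step 3: Double integral = 682.666667 * 0.333333 = 227.555556


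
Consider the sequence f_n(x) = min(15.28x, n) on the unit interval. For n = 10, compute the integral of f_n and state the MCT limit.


f(x) = 15.28x on [0,1]; f_n(x) = min(15.28x, n). At n = 10:
Step 1: f(x) reaches 10 at x = 10/15.28 = 0.65445
Step 2: integral(f_10) = integral(15.28x, 0, 0.65445) + integral(10, 0.65445, 1)
       = 15.28*0.65445^2/2 + 10*(1 - 0.65445)
       = 3.272251 + 3.455497
       = 6.727749
Step 3: As n -> infinity, f_n increases to f, so by MCT integral(f_n) -> integral(f) = 15.28/2 = 7.64.
Convergence: integral(f_10) = 6.727749 -> 7.64 as n -> infinity


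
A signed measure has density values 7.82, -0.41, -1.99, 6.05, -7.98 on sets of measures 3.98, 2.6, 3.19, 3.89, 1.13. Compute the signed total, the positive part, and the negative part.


Step 1: Compute signed measure on each set:
  Set 1: 7.82 * 3.98 = 31.1236
  Set 2: -0.41 * 2.6 = -1.066
  Set 3: -1.99 * 3.19 = -6.3481
  Set 4: 6.05 * 3.89 = 23.5345
  Set 5: -7.98 * 1.13 = -9.0174
Step 2: Total signed measure = (31.1236) + (-1.066) + (-6.3481) + (23.5345) + (-9.0174)
     = 38.2266
Step 3: Positive part mu+(X) = sum of positive contributions = 54.6581
Step 4: Negative part mu-(X) = |sum of negative contributions| = 16.4315


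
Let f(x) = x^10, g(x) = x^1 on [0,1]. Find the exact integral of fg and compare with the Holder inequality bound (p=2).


Step 1: Exact integral of f*g = integral(x^11, 0, 1) = 1/12
     = 0.083333
Step 2: Holder bound with p=2, q=2:
  ||f||_p = (integral x^20 dx)^(1/2) = (1/21)^(1/2) = 0.218218
  ||g||_q = (integral x^2 dx)^(1/2) = (1/3)^(1/2) = 0.57735
Step 3: Holder bound = ||f||_p * ||g||_q = 0.218218 * 0.57735 = 0.125988
Verification: 0.083333 <= 0.125988 (Holder holds)


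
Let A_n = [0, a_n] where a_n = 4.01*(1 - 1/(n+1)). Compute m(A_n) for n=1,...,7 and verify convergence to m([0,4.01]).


By continuity of measure from below: if A_n increases to A, then m(A_n) -> m(A).
Here A = [0, 4.01], so m(A) = 4.01
Step 1: a_1 = 4.01*(1 - 1/2) = 2.005, m(A_1) = 2.005
Step 2: a_2 = 4.01*(1 - 1/3) = 2.6733, m(A_2) = 2.6733
Step 3: a_3 = 4.01*(1 - 1/4) = 3.0075, m(A_3) = 3.0075
Step 4: a_4 = 4.01*(1 - 1/5) = 3.208, m(A_4) = 3.208
Step 5: a_5 = 4.01*(1 - 1/6) = 3.3417, m(A_5) = 3.3417
Step 6: a_6 = 4.01*(1 - 1/7) = 3.4371, m(A_6) = 3.4371
Step 7: a_7 = 4.01*(1 - 1/8) = 3.5088, m(A_7) = 3.5088
Limit: m(A_n) -> m([0,4.01]) = 4.01


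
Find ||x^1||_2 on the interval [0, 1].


Step 1: ||f||_2 = (integral_0^1 |x^1|^2 dx)^(1/2)
     = (integral_0^1 x^2 dx)^(1/2)
Step 2: integral_0^1 x^2 dx = [x^3/(3)] from 0 to 1 = 1^3/3
     = 1/3 = 0.333333
Step 3: ||f||_2 = (0.333333)^(1/2) = 0.57735


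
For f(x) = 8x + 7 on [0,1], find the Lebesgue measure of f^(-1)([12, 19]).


f^(-1)([12, 19]) = {x : 12 <= 8x + 7 <= 19}
Solving: (12 - 7)/8 <= x <= (19 - 7)/8
= [0.625, 1.5]
Intersecting with [0,1]: [0.625, 1]
Measure = 1 - 0.625 = 0.375


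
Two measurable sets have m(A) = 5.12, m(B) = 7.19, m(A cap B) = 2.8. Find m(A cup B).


By inclusion-exclusion: m(A u B) = m(A) + m(B) - m(A n B)
= 5.12 + 7.19 - 2.8
= 9.51


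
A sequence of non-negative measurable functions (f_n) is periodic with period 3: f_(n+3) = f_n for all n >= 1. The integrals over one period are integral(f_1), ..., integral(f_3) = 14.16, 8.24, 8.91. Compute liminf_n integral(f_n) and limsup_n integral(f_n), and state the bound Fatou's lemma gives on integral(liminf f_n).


The sequence (integral(f_n)) is periodic with period 3, repeating the values 14.16, 8.24, 8.91 indefinitely.
Step 1: For a periodic sequence, every tail (a_m, a_(m+1), ...) contains all 3 period values infinitely often.
Step 2: Hence inf of every tail = min of the period values = min(14.16, 8.24, 8.91) = 8.24.
        liminf_n integral(f_n) = sup over m of (inf of tail from m) = 8.24.
Step 3: Similarly sup of every tail = max of the period values = 14.16.
        limsup_n integral(f_n) = 14.16.
Step 4: Fatou's lemma: integral(liminf_n f_n) <= liminf_n integral(f_n) = 8.24.
        So the integral of the pointwise liminf is at most 8.24.


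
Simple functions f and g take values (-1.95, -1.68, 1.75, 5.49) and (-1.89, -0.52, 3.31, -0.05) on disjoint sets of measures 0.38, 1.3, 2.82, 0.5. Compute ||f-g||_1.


Step 1: Compute differences f_i - g_i:
  -1.95 - -1.89 = -0.06
  -1.68 - -0.52 = -1.16
  1.75 - 3.31 = -1.56
  5.49 - -0.05 = 5.54
Step 2: Compute |diff|^1 * measure for each set:
  |-0.06|^1 * 0.38 = 0.06 * 0.38 = 0.0228
  |-1.16|^1 * 1.3 = 1.16 * 1.3 = 1.508
  |-1.56|^1 * 2.82 = 1.56 * 2.82 = 4.3992
  |5.54|^1 * 0.5 = 5.54 * 0.5 = 2.77
Step 3: Sum = 8.7
Step 4: ||f-g||_1 = (8.7)^(1/1) = 8.7


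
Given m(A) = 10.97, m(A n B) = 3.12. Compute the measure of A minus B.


m(A \ B) = m(A) - m(A n B)
= 10.97 - 3.12
= 7.85


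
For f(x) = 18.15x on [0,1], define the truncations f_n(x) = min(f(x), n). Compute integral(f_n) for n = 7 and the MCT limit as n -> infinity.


f(x) = 18.15x on [0,1]; f_n(x) = min(18.15x, n). At n = 7:
Step 1: f(x) reaches 7 at x = 7/18.15 = 0.385675
Step 2: integral(f_7) = integral(18.15x, 0, 0.385675) + integral(7, 0.385675, 1)
       = 18.15*0.385675^2/2 + 7*(1 - 0.385675)
       = 1.349862 + 4.300275
       = 5.650138
Step 3: As n -> infinity, f_n increases to f, so by MCT integral(f_n) -> integral(f) = 18.15/2 = 9.075.
Convergence: integral(f_7) = 5.650138 -> 9.075 as n -> infinity


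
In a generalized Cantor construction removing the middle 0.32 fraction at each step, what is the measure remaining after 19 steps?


Step 1: At each step, fraction remaining = 1 - 0.32 = 0.68
Step 2: After 19 steps, measure = (0.68)^19
Result = 6.571573e-04


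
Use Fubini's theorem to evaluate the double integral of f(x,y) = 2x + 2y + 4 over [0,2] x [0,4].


By Fubini, integrate in x first, then y.
Step 1: Fix y, integrate over x in [0,2]:
  integral(2x + 2y + 4, x=0..2)
  = 2*(2^2 - 0^2)/2 + (2y + 4)*(2 - 0)
  = 4 + (2y + 4)*2
  = 4 + 4y + 8
  = 12 + 4y
Step 2: Integrate over y in [0,4]:
  integral(12 + 4y, y=0..4)
  = 12*4 + 4*(4^2 - 0^2)/2
  = 48 + 32
  = 80


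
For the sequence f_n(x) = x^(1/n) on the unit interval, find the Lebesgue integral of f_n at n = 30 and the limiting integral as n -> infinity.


At n = 30: f_30(x) = x^(1/30).
Step 1: integral(x^(1/30), 0, 1) = [x^(1/30+1) / (1/30+1)] from 0 to 1
     = 1 / (1/30 + 1) = 1 / ((30+1)/30) = 30/(30+1)
     = 30/31 = 0.967742
Step 2: As n -> infinity, f_n(x) = x^(1/n) -> 1 for x in (0,1], and f_n is increasing in n.
By MCT, lim_n integral(f_n) = integral(lim_n f_n) = integral(1, 0, 1) = 1.
Step 3: Verify convergence: 30/31 = 0.967742 -> 1


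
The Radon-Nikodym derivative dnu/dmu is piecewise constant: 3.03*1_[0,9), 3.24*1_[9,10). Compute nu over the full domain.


Integrate each piece of the Radon-Nikodym derivative:
Step 1: integral_0^9 3.03 dx = 3.03*(9-0) = 3.03*9 = 27.27
Step 2: integral_9^10 3.24 dx = 3.24*(10-9) = 3.24*1 = 3.24
Total: 27.27 + 3.24 = 30.51


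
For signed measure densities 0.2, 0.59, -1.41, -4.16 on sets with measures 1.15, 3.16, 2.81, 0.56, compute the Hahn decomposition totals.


Step 1: Compute signed measure on each set:
  Set 1: 0.2 * 1.15 = 0.23
  Set 2: 0.59 * 3.16 = 1.8644
  Set 3: -1.41 * 2.81 = -3.9621
  Set 4: -4.16 * 0.56 = -2.3296
Step 2: Total signed measure = (0.23) + (1.8644) + (-3.9621) + (-2.3296)
     = -4.1973
Step 3: Positive part mu+(X) = sum of positive contributions = 2.0944
Step 4: Negative part mu-(X) = |sum of negative contributions| = 6.2917


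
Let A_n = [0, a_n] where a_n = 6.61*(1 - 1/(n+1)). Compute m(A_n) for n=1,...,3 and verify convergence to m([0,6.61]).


By continuity of measure from below: if A_n increases to A, then m(A_n) -> m(A).
Here A = [0, 6.61], so m(A) = 6.61
Step 1: a_1 = 6.61*(1 - 1/2) = 3.305, m(A_1) = 3.305
Step 2: a_2 = 6.61*(1 - 1/3) = 4.4067, m(A_2) = 4.4067
Step 3: a_3 = 6.61*(1 - 1/4) = 4.9575, m(A_3) = 4.9575
Limit: m(A_n) -> m([0,6.61]) = 6.61


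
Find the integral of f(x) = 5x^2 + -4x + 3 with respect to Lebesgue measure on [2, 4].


The Lebesgue integral of a Riemann-integrable function agrees with the Riemann integral.
Antiderivative F(x) = (5/3)x^3 + (-4/2)x^2 + 3x
F(4) = (5/3)*4^3 + (-4/2)*4^2 + 3*4
     = (5/3)*64 + (-4/2)*16 + 3*4
     = 106.666667 + -32 + 12
     = 86.666667
F(2) = 11.333333
Integral = F(4) - F(2) = 86.666667 - 11.333333 = 75.333333


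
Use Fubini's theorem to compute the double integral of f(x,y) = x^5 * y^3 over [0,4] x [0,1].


By Fubini's theorem, the double integral factors as a product of single integrals:
Step 1: integral_0^4 x^5 dx = [x^6/6] from 0 to 4
     = 4^6/6 = 682.666667
Step 2: integral_0^1 y^3 dy = [y^4/4] from 0 to 1
     = 1^4/4 = 0.25
Step 3: Double integral = 682.666667 * 0.25 = 170.666667


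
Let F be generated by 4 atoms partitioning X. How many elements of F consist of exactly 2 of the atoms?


Each element of F is a union of some subset of the 4 atoms.
Elements that are unions of exactly 2 atoms correspond to 2-element subsets of the 4 atoms.
Count = C(4, 2) = 4! / (2! * 2!) = 6.


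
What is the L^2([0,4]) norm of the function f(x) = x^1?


Step 1: ||f||_2 = (integral_0^4 |x^1|^2 dx)^(1/2)
     = (integral_0^4 x^2 dx)^(1/2)
Step 2: integral_0^4 x^2 dx = [x^3/(3)] from 0 to 4 = 4^3/3
     = 64/3 = 21.333333
Step 3: ||f||_2 = (21.333333)^(1/2) = 4.618802


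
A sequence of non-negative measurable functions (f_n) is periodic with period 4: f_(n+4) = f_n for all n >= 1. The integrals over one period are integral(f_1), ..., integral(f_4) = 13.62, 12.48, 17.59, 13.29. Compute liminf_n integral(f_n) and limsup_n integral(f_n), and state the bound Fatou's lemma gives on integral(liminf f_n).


The sequence (integral(f_n)) is periodic with period 4, repeating the values 13.62, 12.48, 17.59, 13.29 indefinitely.
Step 1: For a periodic sequence, every tail (a_m, a_(m+1), ...) contains all 4 period values infinitely often.
Step 2: Hence inf of every tail = min of the period values = min(13.62, 12.48, 17.59, 13.29) = 12.48.
        liminf_n integral(f_n) = sup over m of (inf of tail from m) = 12.48.
Step 3: Similarly sup of every tail = max of the period values = 17.59.
        limsup_n integral(f_n) = 17.59.
Step 4: Fatou's lemma: integral(liminf_n f_n) <= liminf_n integral(f_n) = 12.48.
        So the integral of the pointwise liminf is at most 12.48.


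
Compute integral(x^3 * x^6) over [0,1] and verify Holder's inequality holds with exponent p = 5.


Step 1: Exact integral of f*g = integral(x^9, 0, 1) = 1/10
     = 0.1
Step 2: Holder bound with p=5, q=1.25:
  ||f||_p = (integral x^15 dx)^(1/5) = (1/16)^(1/5) = 0.574349
  ||g||_q = (integral x^7.5 dx)^(1/1.25) = (1/8.5)^(1/1.25) = 0.180495
Step 3: Holder bound = ||f||_p * ||g||_q = 0.574349 * 0.180495 = 0.103667
Verification: 0.1 <= 0.103667 (Holder holds)


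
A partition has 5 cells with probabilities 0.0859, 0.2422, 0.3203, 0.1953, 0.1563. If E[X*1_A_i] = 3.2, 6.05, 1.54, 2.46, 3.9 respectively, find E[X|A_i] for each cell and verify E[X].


For each cell A_i: E[X|A_i] = E[X*1_A_i] / P(A_i)
Step 1: E[X|A_1] = 3.2 / 0.0859 = 37.252619
Step 2: E[X|A_2] = 6.05 / 0.2422 = 24.979356
Step 3: E[X|A_3] = 1.54 / 0.3203 = 4.807993
Step 4: E[X|A_4] = 2.46 / 0.1953 = 12.596006
Step 5: E[X|A_5] = 3.9 / 0.1563 = 24.952015
Verification: E[X] = sum E[X*1_A_i] = 3.2 + 6.05 + 1.54 + 2.46 + 3.9 = 17.15


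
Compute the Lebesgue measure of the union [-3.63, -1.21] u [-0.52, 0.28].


For pairwise disjoint intervals, m(union) = sum of lengths.
= (-1.21 - -3.63) + (0.28 - -0.52)
= 2.42 + 0.8
= 3.22


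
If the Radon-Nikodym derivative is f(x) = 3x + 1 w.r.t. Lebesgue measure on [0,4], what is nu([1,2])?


nu(A) = integral_A (dnu/dmu) dmu = integral_1^2 (3x + 1) dx
Step 1: Antiderivative F(x) = (3/2)x^2 + 1x
Step 2: F(2) = (3/2)*2^2 + 1*2 = 6 + 2 = 8
Step 3: F(1) = (3/2)*1^2 + 1*1 = 1.5 + 1 = 2.5
Step 4: nu([1,2]) = F(2) - F(1) = 8 - 2.5 = 5.5


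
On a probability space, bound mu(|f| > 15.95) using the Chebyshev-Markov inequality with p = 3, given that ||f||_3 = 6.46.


Chebyshev/Markov inequality: mu(|f| > eps) <= (||f||_p / eps)^p
Step 1: ||f||_3 / eps = 6.46 / 15.95 = 0.405016
Step 2: Raise to power p = 3:
  (0.405016)^3 = 0.066438
Step 3: Therefore mu(|f| > 15.95) <= 0.066438


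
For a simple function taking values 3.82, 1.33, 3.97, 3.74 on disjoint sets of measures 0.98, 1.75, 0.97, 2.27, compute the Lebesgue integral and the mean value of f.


Step 1: Integral = sum(value_i * measure_i)
= 3.82*0.98 + 1.33*1.75 + 3.97*0.97 + 3.74*2.27
= 3.7436 + 2.3275 + 3.8509 + 8.4898
= 18.4118
Step 2: Total measure of domain = 0.98 + 1.75 + 0.97 + 2.27 = 5.97
Step 3: Average value = 18.4118 / 5.97 = 3.084054


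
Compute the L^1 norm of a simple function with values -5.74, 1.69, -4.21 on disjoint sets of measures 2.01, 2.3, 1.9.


Step 1: Compute |f_i|^1 for each value:
  |-5.74|^1 = 5.74
  |1.69|^1 = 1.69
  |-4.21|^1 = 4.21
Step 2: Multiply by measures and sum:
  5.74 * 2.01 = 11.5374
  1.69 * 2.3 = 3.887
  4.21 * 1.9 = 7.999
Sum = 11.5374 + 3.887 + 7.999 = 23.4234
Step 3: Take the p-th root:
||f||_1 = (23.4234)^(1/1) = 23.4234


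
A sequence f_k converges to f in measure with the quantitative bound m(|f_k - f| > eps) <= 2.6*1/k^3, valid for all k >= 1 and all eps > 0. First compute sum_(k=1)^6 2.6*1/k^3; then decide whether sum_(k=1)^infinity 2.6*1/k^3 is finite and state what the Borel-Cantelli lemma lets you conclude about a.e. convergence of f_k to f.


Step 1: List the terms 2.6*1/k^3 for k = 1 to 6:
  k=1: 2.6
  k=2: 0.325
  k=3: 0.096296
  k=4: 0.040625
  k=5: 0.0208
  k=6: 0.012037
Step 2: Partial sum = 2.6 + 0.325 + 0.096296 + 0.040625 + 0.0208 + 0.012037
     = 3.094758
Step 3: The full series sum_(k>=1) 2.6*1/k^3 converges (p-series with p = 3 > 1; a constant multiple of a convergent series converges).
Step 4: Fix eps > 0. Since sum_k m(|f_k - f| > eps) < infinity, the Borel-Cantelli lemma gives
        m(limsup_k {|f_k - f| > eps}) = 0, i.e. for a.e. x, |f_k(x) - f(x)| <= eps for all large k.
        Applying this with eps = 1/j for j = 1, 2, ... and intersecting the countably many full-measure sets,
        for a.e. x we get limsup_k |f_k(x) - f(x)| <= 1/j for every j, hence f_k -> f almost everywhere.
Conclusion: series converges; Borel-Cantelli yields f_k -> f a.e.


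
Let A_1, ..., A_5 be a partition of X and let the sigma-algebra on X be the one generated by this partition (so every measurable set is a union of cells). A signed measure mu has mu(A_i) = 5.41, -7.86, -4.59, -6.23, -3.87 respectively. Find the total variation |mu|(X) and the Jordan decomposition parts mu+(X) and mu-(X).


Step 1: Every measurable set is a union of atoms (the cells / points), so a Hahn decomposition is
  obtained by grouping atoms by sign: P = union of atoms with mu > 0, N = union of the remaining atoms.
  Atoms in P (indices): 1;  atoms in N (indices): 2, 3, 4, 5
  Positive values: 5.41
  Negative values: -7.86, -4.59, -6.23, -3.87
Step 2: mu+(X) = mu(P) = sum of positive atom values = 5.41
Step 3: mu-(X) = -mu(N) = sum of |negative atom values| = 22.55
Step 4: |mu|(X) = mu+(X) + mu-(X) = 5.41 + 22.55 = 27.96


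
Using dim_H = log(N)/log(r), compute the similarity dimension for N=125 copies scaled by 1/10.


For a self-similar set with N copies scaled by 1/r:
dim_H = log(N)/log(r) = log(125)/log(10)
= 4.828314/2.302585
= 2.09691


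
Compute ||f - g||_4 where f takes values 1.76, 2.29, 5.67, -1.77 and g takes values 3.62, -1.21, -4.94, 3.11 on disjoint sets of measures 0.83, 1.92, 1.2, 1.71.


Step 1: Compute differences f_i - g_i:
  1.76 - 3.62 = -1.86
  2.29 - -1.21 = 3.5
  5.67 - -4.94 = 10.61
  -1.77 - 3.11 = -4.88
Step 2: Compute |diff|^4 * measure for each set:
  |-1.86|^4 * 0.83 = 11.968832 * 0.83 = 9.934131
  |3.5|^4 * 1.92 = 150.0625 * 1.92 = 288.12
  |10.61|^4 * 1.2 = 12672.477698 * 1.2 = 15206.973238
  |-4.88|^4 * 1.71 = 567.125647 * 1.71 = 969.784857
Step 3: Sum = 16474.812226
Step 4: ||f-g||_4 = (16474.812226)^(1/4) = 11.329353


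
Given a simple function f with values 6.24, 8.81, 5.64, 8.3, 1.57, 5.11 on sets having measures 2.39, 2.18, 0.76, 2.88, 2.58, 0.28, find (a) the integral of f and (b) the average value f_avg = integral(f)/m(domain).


Step 1: Integral = sum(value_i * measure_i)
= 6.24*2.39 + 8.81*2.18 + 5.64*0.76 + 8.3*2.88 + 1.57*2.58 + 5.11*0.28
= 14.9136 + 19.2058 + 4.2864 + 23.904 + 4.0506 + 1.4308
= 67.7912
Step 2: Total measure of domain = 2.39 + 2.18 + 0.76 + 2.88 + 2.58 + 0.28 = 11.07
Step 3: Average value = 67.7912 / 11.07 = 6.123866


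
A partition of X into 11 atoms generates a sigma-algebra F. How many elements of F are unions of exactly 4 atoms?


Each element of F is a union of some subset of the 11 atoms.
Elements that are unions of exactly 4 atoms correspond to 4-element subsets of the 11 atoms.
Count = C(11, 4) = 11! / (4! * 7!) = 330.


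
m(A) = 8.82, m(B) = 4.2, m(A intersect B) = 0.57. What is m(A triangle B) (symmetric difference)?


m(A Delta B) = m(A) + m(B) - 2*m(A n B)
= 8.82 + 4.2 - 2*0.57
= 8.82 + 4.2 - 1.14
= 11.88


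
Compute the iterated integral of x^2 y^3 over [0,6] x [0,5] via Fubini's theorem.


By Fubini's theorem, the double integral factors as a product of single integrals:
Step 1: integral_0^6 x^2 dx = [x^3/3] from 0 to 6
     = 6^3/3 = 72
Step 2: integral_0^5 y^3 dy = [y^4/4] from 0 to 5
     = 5^4/4 = 156.25
Step 3: Double integral = 72 * 156.25 = 11250


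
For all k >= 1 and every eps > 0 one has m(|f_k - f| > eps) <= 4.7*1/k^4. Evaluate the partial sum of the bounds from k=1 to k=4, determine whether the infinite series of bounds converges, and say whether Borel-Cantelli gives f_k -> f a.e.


Step 1: List the terms 4.7*1/k^4 for k = 1 to 4:
  k=1: 4.7
  k=2: 0.29375
  k=3: 0.058025
  k=4: 0.018359
Step 2: Partial sum = 4.7 + 0.29375 + 0.058025 + 0.018359
     = 5.070134
Step 3: The full series sum_(k>=1) 4.7*1/k^4 converges (p-series with p = 4 > 1; a constant multiple of a convergent series converges).
Step 4: Fix eps > 0. Since sum_k m(|f_k - f| > eps) < infinity, the Borel-Cantelli lemma gives
        m(limsup_k {|f_k - f| > eps}) = 0, i.e. for a.e. x, |f_k(x) - f(x)| <= eps for all large k.
        Applying this with eps = 1/j for j = 1, 2, ... and intersecting the countably many full-measure sets,
        for a.e. x we get limsup_k |f_k(x) - f(x)| <= 1/j for every j, hence f_k -> f almost everywhere.
Conclusion: series converges; Borel-Cantelli yields f_k -> f a.e.


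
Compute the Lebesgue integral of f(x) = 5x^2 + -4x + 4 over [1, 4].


The Lebesgue integral of a Riemann-integrable function agrees with the Riemann integral.
Antiderivative F(x) = (5/3)x^3 + (-4/2)x^2 + 4x
F(4) = (5/3)*4^3 + (-4/2)*4^2 + 4*4
     = (5/3)*64 + (-4/2)*16 + 4*4
     = 106.666667 + -32 + 16
     = 90.666667
F(1) = 3.666667
Integral = F(4) - F(1) = 90.666667 - 3.666667 = 87
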